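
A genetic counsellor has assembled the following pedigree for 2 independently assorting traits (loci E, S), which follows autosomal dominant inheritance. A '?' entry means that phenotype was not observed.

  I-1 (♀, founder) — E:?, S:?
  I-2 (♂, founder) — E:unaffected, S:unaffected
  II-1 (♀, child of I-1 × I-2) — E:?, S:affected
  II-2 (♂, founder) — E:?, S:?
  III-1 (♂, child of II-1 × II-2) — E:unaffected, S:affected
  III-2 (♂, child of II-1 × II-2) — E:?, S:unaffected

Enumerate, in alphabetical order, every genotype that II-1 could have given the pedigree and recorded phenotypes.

II-1 ∈ {Ee Ss, ee Ss}

E/I-1 ? ·: ee|Ee|EE
E/I-2 un ·: ee
E/II-1 ? I-1×I-2: ee|Ee
E/II-2 ? ·: ee|Ee
E/III-1 un II-1×II-2: ee
E/III-2 ? II-1×II-2: ee|Ee|EE
⇒ E over [I-1,I-2,II-1,II-2,III-1,III-2]: 16 consistent
S/I-1 ? ·: Ss|SS
S/I-2 un ·: ss
S/II-1 aff I-1×I-2: Ss
S/II-2 ? ·: ss|Ss
S/III-1 aff II-1×II-2: Ss|SS
S/III-2 un II-1×II-2: ss
⇒ S over [I-1,I-2,II-1,II-2,III-1,III-2]: 6 consistent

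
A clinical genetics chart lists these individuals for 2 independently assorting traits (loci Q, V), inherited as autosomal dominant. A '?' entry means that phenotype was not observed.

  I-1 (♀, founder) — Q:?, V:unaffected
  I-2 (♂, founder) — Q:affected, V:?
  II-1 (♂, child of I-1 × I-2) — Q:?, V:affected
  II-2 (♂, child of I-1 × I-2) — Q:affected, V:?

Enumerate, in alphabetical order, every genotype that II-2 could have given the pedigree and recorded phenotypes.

II-2 ∈ {QQ Vv, QQ vv, Qq Vv, Qq vv}

Q/I-1 ? ·: qq|Qq|QQ
Q/I-2 aff ·: Qq|QQ
Q/II-1 ? I-1×I-2: qq|Qq|QQ
Q/II-2 aff I-1×I-2: Qq|QQ
⇒ Q over [I-1,I-2,II-1,II-2]: 18 consistent
V/I-1 un ·: vv
V/I-2 ? ·: Vv|VV
V/II-1 aff I-1×I-2: Vv
V/II-2 ? I-1×I-2: vv|Vv
⇒ V over [I-1,I-2,II-1,II-2]: 3 consistent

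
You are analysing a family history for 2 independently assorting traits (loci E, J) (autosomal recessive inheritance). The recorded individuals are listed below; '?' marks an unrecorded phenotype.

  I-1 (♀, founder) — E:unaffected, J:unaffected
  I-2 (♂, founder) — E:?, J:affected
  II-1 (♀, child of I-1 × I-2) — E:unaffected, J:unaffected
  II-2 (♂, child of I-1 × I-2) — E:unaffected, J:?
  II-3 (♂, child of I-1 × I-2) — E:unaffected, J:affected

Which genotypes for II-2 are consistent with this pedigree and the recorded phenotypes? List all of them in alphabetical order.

II-2 ∈ {EE Jj, EE jj, Ee Jj, Ee jj}

E/I-1 un ·: EE|Ee
E/I-2 ? ·: EE|Ee|ee
E/II-1 un I-1×I-2: EE|Ee
E/II-2 un I-1×I-2: EE|Ee
E/II-3 un I-1×I-2: EE|Ee
⇒ E over [I-1,I-2,II-1,II-2,II-3]: 27 consistent
J/I-1 un ·: Jj
J/I-2 aff ·: jj
J/II-1 un I-1×I-2: Jj
J/II-2 ? I-1×I-2: Jj|jj
J/II-3 aff I-1×I-2: jj
⇒ J over [I-1,I-2,II-1,II-2,II-3]: 2 consistent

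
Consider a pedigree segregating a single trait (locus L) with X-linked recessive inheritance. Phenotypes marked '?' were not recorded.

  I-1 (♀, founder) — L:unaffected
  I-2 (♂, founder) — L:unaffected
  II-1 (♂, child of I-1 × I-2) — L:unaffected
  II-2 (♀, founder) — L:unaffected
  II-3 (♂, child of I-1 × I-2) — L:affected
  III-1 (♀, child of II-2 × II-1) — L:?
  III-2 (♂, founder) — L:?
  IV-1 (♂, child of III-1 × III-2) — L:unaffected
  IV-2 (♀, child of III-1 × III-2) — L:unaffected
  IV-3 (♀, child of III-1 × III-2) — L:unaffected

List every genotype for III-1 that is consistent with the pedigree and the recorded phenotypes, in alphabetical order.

L/I-1 un ·: X^LX^l
L/I-2 un ·: X^LY
L/II-1 un I-1×I-2: X^LY
L/II-2 un ·: X^LX^L|X^LX^l
L/II-3 aff I-1×I-2: X^lY
L/III-1 ? II-2×II-1: X^LX^L|X^LX^l
L/III-2 ? ·: X^LY|X^lY
L/IV-1 un III-1×III-2: X^LY
L/IV-2 un III-1×III-2: X^LX^L|X^LX^l
L/IV-3 un III-1×III-2: X^LX^L|X^LX^l
⇒ L over [I-1,I-2,II-1,II-2,II-3,III-1,III-2,IV-1,IV-2,IV-3]: 9 consistent

III-1 ∈ {X^LX^L, X^LX^l}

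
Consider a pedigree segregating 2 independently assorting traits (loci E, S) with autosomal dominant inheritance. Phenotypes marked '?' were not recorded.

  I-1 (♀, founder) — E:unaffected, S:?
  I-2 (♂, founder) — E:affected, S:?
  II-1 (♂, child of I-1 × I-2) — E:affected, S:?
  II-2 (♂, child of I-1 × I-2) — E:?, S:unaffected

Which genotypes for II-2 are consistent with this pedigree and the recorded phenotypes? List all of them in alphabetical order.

E/I-1 un ·: ee
E/I-2 aff ·: Ee|EE
E/II-1 aff I-1×I-2: Ee
E/II-2 ? I-1×I-2: ee|Ee
⇒ E over [I-1,I-2,II-1,II-2]: 3 consistent
S/I-1 ? ·: ss|Ss
S/I-2 ? ·: ss|Ss
S/II-1 ? I-1×I-2: ss|Ss|SS
S/II-2 un I-1×I-2: ss
⇒ S over [I-1,I-2,II-1,II-2]: 8 consistent

II-2 ∈ {Ee ss, ee ss}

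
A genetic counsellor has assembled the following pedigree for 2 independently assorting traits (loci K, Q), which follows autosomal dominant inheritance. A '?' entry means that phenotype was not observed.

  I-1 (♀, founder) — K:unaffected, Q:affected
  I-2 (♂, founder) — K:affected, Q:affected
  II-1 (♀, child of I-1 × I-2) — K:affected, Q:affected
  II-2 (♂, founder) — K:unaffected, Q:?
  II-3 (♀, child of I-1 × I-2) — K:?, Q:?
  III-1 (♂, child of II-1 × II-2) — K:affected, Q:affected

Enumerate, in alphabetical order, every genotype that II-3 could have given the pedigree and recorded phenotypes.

II-3 ∈ {Kk QQ, Kk Qq, Kk qq, kk QQ, kk Qq, kk qq}

K/I-1 un ·: kk
K/I-2 aff ·: Kk|KK
K/II-1 aff I-1×I-2: Kk
K/II-2 un ·: kk
K/II-3 ? I-1×I-2: kk|Kk
K/III-1 aff II-1×II-2: Kk
⇒ K over [I-1,I-2,II-1,II-2,II-3,III-1]: 3 consistent
Q/I-1 aff ·: Qq|QQ
Q/I-2 aff ·: Qq|QQ
Q/II-1 aff I-1×I-2: Qq|QQ
Q/II-2 ? ·: qq|Qq|QQ
Q/II-3 ? I-1×I-2: qq|Qq|QQ
Q/III-1 aff II-1×II-2: Qq|QQ
⇒ Q over [I-1,I-2,II-1,II-2,II-3,III-1]: 67 consistent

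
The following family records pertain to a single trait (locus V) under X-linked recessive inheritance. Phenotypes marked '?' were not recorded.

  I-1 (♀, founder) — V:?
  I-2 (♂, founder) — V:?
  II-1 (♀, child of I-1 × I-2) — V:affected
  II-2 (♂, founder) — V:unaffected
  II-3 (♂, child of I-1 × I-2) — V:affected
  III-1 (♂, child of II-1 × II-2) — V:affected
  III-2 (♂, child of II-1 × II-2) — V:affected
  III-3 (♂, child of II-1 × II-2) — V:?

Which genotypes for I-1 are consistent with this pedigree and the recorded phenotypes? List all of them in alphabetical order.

I-1 ∈ {X^VX^v, X^vX^v}

V/I-1 ? ·: X^VX^v|X^vX^v
V/I-2 ? ·: X^vY
V/II-1 aff I-1×I-2: X^vX^v
V/II-2 un ·: X^VY
V/II-3 aff I-1×I-2: X^vY
V/III-1 aff II-1×II-2: X^vY
V/III-2 aff II-1×II-2: X^vY
V/III-3 ? II-1×II-2: X^vY
⇒ V over [I-1,I-2,II-1,II-2,II-3,III-1,III-2,III-3]: 2 consistent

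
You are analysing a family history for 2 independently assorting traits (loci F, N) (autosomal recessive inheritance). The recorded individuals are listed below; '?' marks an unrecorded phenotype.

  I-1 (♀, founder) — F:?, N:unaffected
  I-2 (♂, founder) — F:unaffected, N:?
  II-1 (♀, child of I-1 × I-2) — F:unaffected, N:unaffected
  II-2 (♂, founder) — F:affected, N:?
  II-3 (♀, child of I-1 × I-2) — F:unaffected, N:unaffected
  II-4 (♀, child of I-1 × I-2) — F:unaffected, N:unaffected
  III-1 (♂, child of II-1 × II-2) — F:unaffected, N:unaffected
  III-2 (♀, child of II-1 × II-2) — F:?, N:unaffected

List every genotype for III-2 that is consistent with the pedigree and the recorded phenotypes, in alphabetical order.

F/I-1 ? ·: FF|Ff|ff
F/I-2 un ·: FF|Ff
F/II-1 un I-1×I-2: FF|Ff
F/II-2 aff ·: ff
F/II-3 un I-1×I-2: FF|Ff
F/II-4 un I-1×I-2: FF|Ff
F/III-1 un II-1×II-2: Ff
F/III-2 ? II-1×II-2: Ff|ff
⇒ F over [I-1,I-2,II-1,II-2,II-3,II-4,III-1,III-2]: 41 consistent
N/I-1 un ·: NN|Nn
N/I-2 ? ·: NN|Nn|nn
N/II-1 un I-1×I-2: NN|Nn
N/II-2 ? ·: NN|Nn|nn
N/II-3 un I-1×I-2: NN|Nn
N/II-4 un I-1×I-2: NN|Nn
N/III-1 un II-1×II-2: NN|Nn
N/III-2 un II-1×II-2: NN|Nn
⇒ N over [I-1,I-2,II-1,II-2,II-3,II-4,III-1,III-2]: 204 consistent

III-2 ∈ {Ff NN, Ff Nn, ff NN, ff Nn}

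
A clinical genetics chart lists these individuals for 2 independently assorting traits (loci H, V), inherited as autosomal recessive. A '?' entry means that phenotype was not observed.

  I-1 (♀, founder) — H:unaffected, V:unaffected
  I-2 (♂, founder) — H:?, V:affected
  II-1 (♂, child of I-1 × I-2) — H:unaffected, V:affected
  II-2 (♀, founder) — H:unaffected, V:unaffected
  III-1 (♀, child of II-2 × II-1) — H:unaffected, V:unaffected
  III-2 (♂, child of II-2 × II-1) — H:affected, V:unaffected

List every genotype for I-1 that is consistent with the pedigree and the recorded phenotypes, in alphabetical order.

I-1 ∈ {HH Vv, Hh Vv}

H/I-1 un ·: HH|Hh
H/I-2 ? ·: HH|Hh|hh
H/II-1 un I-1×I-2: Hh
H/II-2 un ·: Hh
H/III-1 un II-2×II-1: HH|Hh
H/III-2 aff II-2×II-1: hh
⇒ H over [I-1,I-2,II-1,II-2,III-1,III-2]: 10 consistent
V/I-1 un ·: Vv
V/I-2 aff ·: vv
V/II-1 aff I-1×I-2: vv
V/II-2 un ·: VV|Vv
V/III-1 un II-2×II-1: Vv
V/III-2 un II-2×II-1: Vv
⇒ V over [I-1,I-2,II-1,II-2,III-1,III-2]: 2 consistent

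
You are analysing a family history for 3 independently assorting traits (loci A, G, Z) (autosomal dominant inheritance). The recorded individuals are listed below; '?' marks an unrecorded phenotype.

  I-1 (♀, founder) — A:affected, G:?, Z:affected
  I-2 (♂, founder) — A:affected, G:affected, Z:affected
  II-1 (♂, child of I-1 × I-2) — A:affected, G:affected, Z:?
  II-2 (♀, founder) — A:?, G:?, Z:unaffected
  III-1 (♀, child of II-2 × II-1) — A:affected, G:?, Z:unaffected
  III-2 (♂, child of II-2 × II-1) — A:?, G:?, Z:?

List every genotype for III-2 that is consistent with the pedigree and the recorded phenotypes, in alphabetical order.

III-2 ∈ {AA GG Zz, AA GG zz, AA Gg Zz, AA Gg zz, AA gg Zz, AA gg zz, Aa GG Zz, Aa GG zz, Aa Gg Zz, Aa Gg zz, Aa gg Zz, Aa gg zz, aa GG Zz, aa GG zz, aa Gg Zz, aa Gg zz, aa gg Zz, aa gg zz}

A/I-1 aff ·: Aa|AA
A/I-2 aff ·: Aa|AA
A/II-1 aff I-1×I-2: Aa|AA
A/II-2 ? ·: aa|Aa|AA
A/III-1 aff II-2×II-1: Aa|AA
A/III-2 ? II-2×II-1: aa|Aa|AA
⇒ A over [I-1,I-2,II-1,II-2,III-1,III-2]: 60 consistent
G/I-1 ? ·: gg|Gg|GG
G/I-2 aff ·: Gg|GG
G/II-1 aff I-1×I-2: Gg|GG
G/II-2 ? ·: gg|Gg|GG
G/III-1 ? II-2×II-1: gg|Gg|GG
G/III-2 ? II-2×II-1: gg|Gg|GG
⇒ G over [I-1,I-2,II-1,II-2,III-1,III-2]: 109 consistent
Z/I-1 aff ·: Zz|ZZ
Z/I-2 aff ·: Zz|ZZ
Z/II-1 ? I-1×I-2: zz|Zz
Z/II-2 un ·: zz
Z/III-1 un II-2×II-1: zz
Z/III-2 ? II-2×II-1: zz|Zz
⇒ Z over [I-1,I-2,II-1,II-2,III-1,III-2]: 7 consistent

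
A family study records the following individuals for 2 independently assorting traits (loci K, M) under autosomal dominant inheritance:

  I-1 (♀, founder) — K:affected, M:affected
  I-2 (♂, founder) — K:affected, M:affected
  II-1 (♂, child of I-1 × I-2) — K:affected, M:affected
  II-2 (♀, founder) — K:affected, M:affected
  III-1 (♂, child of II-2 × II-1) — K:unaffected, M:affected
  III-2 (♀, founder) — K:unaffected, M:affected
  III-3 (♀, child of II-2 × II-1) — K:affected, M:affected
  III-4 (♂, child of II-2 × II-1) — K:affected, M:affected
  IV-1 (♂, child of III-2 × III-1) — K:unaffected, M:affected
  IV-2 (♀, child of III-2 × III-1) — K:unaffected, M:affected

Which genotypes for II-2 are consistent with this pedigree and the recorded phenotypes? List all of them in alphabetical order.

K/I-1 aff ·: Kk|KK
K/I-2 aff ·: Kk|KK
K/II-1 aff I-1×I-2: Kk
K/II-2 aff ·: Kk
K/III-1 un II-2×II-1: kk
K/III-2 un ·: kk
K/III-3 aff II-2×II-1: Kk|KK
K/III-4 aff II-2×II-1: Kk|KK
K/IV-1 un III-2×III-1: kk
K/IV-2 un III-2×III-1: kk
⇒ K over [I-1,I-2,II-1,II-2,III-1,III-2,III-3,III-4,IV-1,IV-2]: 12 consistent
M/I-1 aff ·: Mm|MM
M/I-2 aff ·: Mm|MM
M/II-1 aff I-1×I-2: Mm|MM
M/II-2 aff ·: Mm|MM
M/III-1 aff II-2×II-1: Mm|MM
M/III-2 aff ·: Mm|MM
M/III-3 aff II-2×II-1: Mm|MM
M/III-4 aff II-2×II-1: Mm|MM
M/IV-1 aff III-2×III-1: Mm|MM
M/IV-2 aff III-2×III-1: Mm|MM
⇒ M over [I-1,I-2,II-1,II-2,III-1,III-2,III-3,III-4,IV-1,IV-2]: 540 consistent

II-2 ∈ {Kk MM, Kk Mm}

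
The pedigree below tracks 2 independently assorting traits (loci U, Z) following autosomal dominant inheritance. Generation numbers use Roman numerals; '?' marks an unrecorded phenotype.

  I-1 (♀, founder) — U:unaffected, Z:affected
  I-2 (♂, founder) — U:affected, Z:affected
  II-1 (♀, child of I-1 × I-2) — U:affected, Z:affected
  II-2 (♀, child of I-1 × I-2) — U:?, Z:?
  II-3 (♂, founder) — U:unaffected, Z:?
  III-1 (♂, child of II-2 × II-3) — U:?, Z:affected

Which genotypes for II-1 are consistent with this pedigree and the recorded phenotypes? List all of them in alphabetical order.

II-1 ∈ {Uu ZZ, Uu Zz}

U/I-1 un ·: uu
U/I-2 aff ·: Uu|UU
U/II-1 aff I-1×I-2: Uu
U/II-2 ? I-1×I-2: uu|Uu
U/II-3 un ·: uu
U/III-1 ? II-2×II-3: uu|Uu
⇒ U over [I-1,I-2,II-1,II-2,II-3,III-1]: 5 consistent
Z/I-1 aff ·: Zz|ZZ
Z/I-2 aff ·: Zz|ZZ
Z/II-1 aff I-1×I-2: Zz|ZZ
Z/II-2 ? I-1×I-2: zz|Zz|ZZ
Z/II-3 ? ·: zz|Zz|ZZ
Z/III-1 aff II-2×II-3: Zz|ZZ
⇒ Z over [I-1,I-2,II-1,II-2,II-3,III-1]: 62 consistent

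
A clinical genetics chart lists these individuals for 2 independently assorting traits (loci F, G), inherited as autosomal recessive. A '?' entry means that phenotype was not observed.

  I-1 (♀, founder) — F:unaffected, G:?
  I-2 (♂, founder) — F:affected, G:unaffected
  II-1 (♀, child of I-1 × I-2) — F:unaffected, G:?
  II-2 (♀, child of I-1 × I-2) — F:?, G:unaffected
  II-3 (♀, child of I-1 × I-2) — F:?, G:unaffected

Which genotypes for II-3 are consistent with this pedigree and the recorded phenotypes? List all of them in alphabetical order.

II-3 ∈ {Ff GG, Ff Gg, ff GG, ff Gg}

F/I-1 un ·: FF|Ff
F/I-2 aff ·: ff
F/II-1 un I-1×I-2: Ff
F/II-2 ? I-1×I-2: Ff|ff
F/II-3 ? I-1×I-2: Ff|ff
⇒ F over [I-1,I-2,II-1,II-2,II-3]: 5 consistent
G/I-1 ? ·: GG|Gg|gg
G/I-2 un ·: GG|Gg
G/II-1 ? I-1×I-2: GG|Gg|gg
G/II-2 un I-1×I-2: GG|Gg
G/II-3 un I-1×I-2: GG|Gg
⇒ G over [I-1,I-2,II-1,II-2,II-3]: 32 consistent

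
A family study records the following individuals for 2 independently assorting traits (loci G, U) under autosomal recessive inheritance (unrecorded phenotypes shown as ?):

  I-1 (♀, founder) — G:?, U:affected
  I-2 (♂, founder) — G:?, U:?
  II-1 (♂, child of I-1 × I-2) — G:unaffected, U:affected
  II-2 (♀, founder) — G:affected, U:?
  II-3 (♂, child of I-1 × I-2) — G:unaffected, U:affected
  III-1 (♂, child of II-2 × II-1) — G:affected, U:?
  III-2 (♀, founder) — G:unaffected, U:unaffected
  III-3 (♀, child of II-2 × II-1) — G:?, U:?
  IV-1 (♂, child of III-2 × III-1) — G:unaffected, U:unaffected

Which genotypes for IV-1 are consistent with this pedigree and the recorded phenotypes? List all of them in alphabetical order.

IV-1 ∈ {Gg UU, Gg Uu}

G/I-1 ? ·: GG|Gg|gg
G/I-2 ? ·: GG|Gg|gg
G/II-1 un I-1×I-2: Gg
G/II-2 aff ·: gg
G/II-3 un I-1×I-2: GG|Gg
G/III-1 aff II-2×II-1: gg
G/III-2 un ·: GG|Gg
G/III-3 ? II-2×II-1: Gg|gg
G/IV-1 un III-2×III-1: Gg
⇒ G over [I-1,I-2,II-1,II-2,II-3,III-1,III-2,III-3,IV-1]: 40 consistent
U/I-1 aff ·: uu
U/I-2 ? ·: Uu|uu
U/II-1 aff I-1×I-2: uu
U/II-2 ? ·: UU|Uu|uu
U/II-3 aff I-1×I-2: uu
U/III-1 ? II-2×II-1: Uu|uu
U/III-2 un ·: UU|Uu
U/III-3 ? II-2×II-1: Uu|uu
U/IV-1 un III-2×III-1: UU|Uu
⇒ U over [I-1,I-2,II-1,II-2,II-3,III-1,III-2,III-3,IV-1]: 36 consistent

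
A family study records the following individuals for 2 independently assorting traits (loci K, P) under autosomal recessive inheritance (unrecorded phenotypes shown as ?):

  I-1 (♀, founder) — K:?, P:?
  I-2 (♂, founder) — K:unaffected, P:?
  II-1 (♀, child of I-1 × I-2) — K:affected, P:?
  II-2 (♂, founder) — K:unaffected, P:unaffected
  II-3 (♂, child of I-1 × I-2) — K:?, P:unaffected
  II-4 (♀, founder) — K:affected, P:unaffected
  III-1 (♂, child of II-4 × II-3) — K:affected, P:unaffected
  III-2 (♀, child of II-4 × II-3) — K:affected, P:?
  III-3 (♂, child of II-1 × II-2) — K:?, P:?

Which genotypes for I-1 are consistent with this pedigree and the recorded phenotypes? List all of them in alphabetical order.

I-1 ∈ {Kk PP, Kk Pp, Kk pp, kk PP, kk Pp, kk pp}

K/I-1 ? ·: Kk|kk
K/I-2 un ·: Kk
K/II-1 aff I-1×I-2: kk
K/II-2 un ·: KK|Kk
K/II-3 ? I-1×I-2: Kk|kk
K/II-4 aff ·: kk
K/III-1 aff II-4×II-3: kk
K/III-2 aff II-4×II-3: kk
K/III-3 ? II-1×II-2: Kk|kk
⇒ K over [I-1,I-2,II-1,II-2,II-3,II-4,III-1,III-2,III-3]: 12 consistent
P/I-1 ? ·: PP|Pp|pp
P/I-2 ? ·: PP|Pp|pp
P/II-1 ? I-1×I-2: PP|Pp|pp
P/II-2 un ·: PP|Pp
P/II-3 un I-1×I-2: PP|Pp
P/II-4 un ·: PP|Pp
P/III-1 un II-4×II-3: PP|Pp
P/III-2 ? II-4×II-3: PP|Pp|pp
P/III-3 ? II-1×II-2: PP|Pp|pp
⇒ P over [I-1,I-2,II-1,II-2,II-3,II-4,III-1,III-2,III-3]: 680 consistent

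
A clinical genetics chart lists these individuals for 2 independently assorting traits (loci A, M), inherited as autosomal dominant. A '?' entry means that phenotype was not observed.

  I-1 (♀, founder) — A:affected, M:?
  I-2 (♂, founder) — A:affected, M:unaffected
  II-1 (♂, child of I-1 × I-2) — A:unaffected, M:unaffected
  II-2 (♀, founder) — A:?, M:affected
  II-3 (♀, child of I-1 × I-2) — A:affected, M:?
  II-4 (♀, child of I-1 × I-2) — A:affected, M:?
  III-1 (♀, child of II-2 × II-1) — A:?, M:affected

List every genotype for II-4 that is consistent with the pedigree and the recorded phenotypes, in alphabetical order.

II-4 ∈ {AA Mm, AA mm, Aa Mm, Aa mm}

A/I-1 aff ·: Aa
A/I-2 aff ·: Aa
A/II-1 un I-1×I-2: aa
A/II-2 ? ·: aa|Aa|AA
A/II-3 aff I-1×I-2: Aa|AA
A/II-4 aff I-1×I-2: Aa|AA
A/III-1 ? II-2×II-1: aa|Aa
⇒ A over [I-1,I-2,II-1,II-2,II-3,II-4,III-1]: 16 consistent
M/I-1 ? ·: mm|Mm
M/I-2 un ·: mm
M/II-1 un I-1×I-2: mm
M/II-2 aff ·: Mm|MM
M/II-3 ? I-1×I-2: mm|Mm
M/II-4 ? I-1×I-2: mm|Mm
M/III-1 aff II-2×II-1: Mm
⇒ M over [I-1,I-2,II-1,II-2,II-3,II-4,III-1]: 10 consistent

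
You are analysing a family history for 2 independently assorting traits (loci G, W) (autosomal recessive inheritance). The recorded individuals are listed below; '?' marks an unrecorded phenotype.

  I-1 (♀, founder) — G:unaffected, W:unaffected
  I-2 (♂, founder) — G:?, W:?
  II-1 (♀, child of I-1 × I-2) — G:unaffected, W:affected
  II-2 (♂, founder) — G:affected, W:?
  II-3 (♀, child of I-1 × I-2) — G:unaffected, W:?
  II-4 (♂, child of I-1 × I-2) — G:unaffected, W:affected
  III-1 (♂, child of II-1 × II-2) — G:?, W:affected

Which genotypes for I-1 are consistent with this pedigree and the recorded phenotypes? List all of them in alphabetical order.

I-1 ∈ {GG Ww, Gg Ww}

G/I-1 un ·: GG|Gg
G/I-2 ? ·: GG|Gg|gg
G/II-1 un I-1×I-2: GG|Gg
G/II-2 aff ·: gg
G/II-3 un I-1×I-2: GG|Gg
G/II-4 un I-1×I-2: GG|Gg
G/III-1 ? II-1×II-2: Gg|gg
⇒ G over [I-1,I-2,II-1,II-2,II-3,II-4,III-1]: 41 consistent
W/I-1 un ·: Ww
W/I-2 ? ·: Ww|ww
W/II-1 aff I-1×I-2: ww
W/II-2 ? ·: Ww|ww
W/II-3 ? I-1×I-2: WW|Ww|ww
W/II-4 aff I-1×I-2: ww
W/III-1 aff II-1×II-2: ww
⇒ W over [I-1,I-2,II-1,II-2,II-3,II-4,III-1]: 10 consistent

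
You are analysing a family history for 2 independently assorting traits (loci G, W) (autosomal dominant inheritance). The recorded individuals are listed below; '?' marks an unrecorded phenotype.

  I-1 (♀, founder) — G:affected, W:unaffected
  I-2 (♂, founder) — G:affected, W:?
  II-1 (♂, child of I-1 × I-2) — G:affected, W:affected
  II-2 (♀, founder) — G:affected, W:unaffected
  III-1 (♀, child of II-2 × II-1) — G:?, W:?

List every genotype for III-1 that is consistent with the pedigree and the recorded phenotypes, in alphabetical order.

III-1 ∈ {GG Ww, GG ww, Gg Ww, Gg ww, gg Ww, gg ww}

G/I-1 aff ·: Gg|GG
G/I-2 aff ·: Gg|GG
G/II-1 aff I-1×I-2: Gg|GG
G/II-2 aff ·: Gg|GG
G/III-1 ? II-2×II-1: gg|Gg|GG
⇒ G over [I-1,I-2,II-1,II-2,III-1]: 27 consistent
W/I-1 un ·: ww
W/I-2 ? ·: Ww|WW
W/II-1 aff I-1×I-2: Ww
W/II-2 un ·: ww
W/III-1 ? II-2×II-1: ww|Ww
⇒ W over [I-1,I-2,II-1,II-2,III-1]: 4 consistent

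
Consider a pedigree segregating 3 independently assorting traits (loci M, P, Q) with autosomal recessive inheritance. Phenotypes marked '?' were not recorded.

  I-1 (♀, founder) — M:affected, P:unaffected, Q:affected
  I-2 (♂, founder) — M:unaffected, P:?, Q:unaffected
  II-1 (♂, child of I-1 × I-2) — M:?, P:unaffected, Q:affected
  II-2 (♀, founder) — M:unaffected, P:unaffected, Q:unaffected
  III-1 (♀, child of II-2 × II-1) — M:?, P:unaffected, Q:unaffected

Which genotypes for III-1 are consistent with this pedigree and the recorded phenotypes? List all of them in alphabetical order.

M/I-1 aff ·: mm
M/I-2 un ·: MM|Mm
M/II-1 ? I-1×I-2: Mm|mm
M/II-2 un ·: MM|Mm
M/III-1 ? II-2×II-1: MM|Mm|mm
⇒ M over [I-1,I-2,II-1,II-2,III-1]: 13 consistent
P/I-1 un ·: PP|Pp
P/I-2 ? ·: PP|Pp|pp
P/II-1 un I-1×I-2: PP|Pp
P/II-2 un ·: PP|Pp
P/III-1 un II-2×II-1: PP|Pp
⇒ P over [I-1,I-2,II-1,II-2,III-1]: 32 consistent
Q/I-1 aff ·: qq
Q/I-2 un ·: Qq
Q/II-1 aff I-1×I-2: qq
Q/II-2 un ·: QQ|Qq
Q/III-1 un II-2×II-1: Qq
⇒ Q over [I-1,I-2,II-1,II-2,III-1]: 2 consistent

III-1 ∈ {MM PP Qq, MM Pp Qq, Mm PP Qq, Mm Pp Qq, mm PP Qq, mm Pp Qq}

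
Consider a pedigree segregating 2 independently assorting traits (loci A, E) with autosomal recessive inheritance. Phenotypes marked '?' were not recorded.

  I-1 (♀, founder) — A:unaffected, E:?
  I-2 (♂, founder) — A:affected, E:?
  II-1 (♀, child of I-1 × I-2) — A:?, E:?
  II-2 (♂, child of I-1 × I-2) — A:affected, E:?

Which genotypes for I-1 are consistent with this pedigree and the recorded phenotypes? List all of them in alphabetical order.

A/I-1 un ·: Aa
A/I-2 aff ·: aa
A/II-1 ? I-1×I-2: Aa|aa
A/II-2 aff I-1×I-2: aa
⇒ A over [I-1,I-2,II-1,II-2]: 2 consistent
E/I-1 ? ·: EE|Ee|ee
E/I-2 ? ·: EE|Ee|ee
E/II-1 ? I-1×I-2: EE|Ee|ee
E/II-2 ? I-1×I-2: EE|Ee|ee
⇒ E over [I-1,I-2,II-1,II-2]: 29 consistent

I-1 ∈ {Aa EE, Aa Ee, Aa ee}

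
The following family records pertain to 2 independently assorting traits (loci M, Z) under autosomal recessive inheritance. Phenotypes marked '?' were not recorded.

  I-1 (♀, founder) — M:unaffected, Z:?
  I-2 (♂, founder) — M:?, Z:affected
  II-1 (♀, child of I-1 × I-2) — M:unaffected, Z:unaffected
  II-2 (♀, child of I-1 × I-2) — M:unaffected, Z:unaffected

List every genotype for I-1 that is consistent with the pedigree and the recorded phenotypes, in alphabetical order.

M/I-1 un ·: MM|Mm
M/I-2 ? ·: MM|Mm|mm
M/II-1 un I-1×I-2: MM|Mm
M/II-2 un I-1×I-2: MM|Mm
⇒ M over [I-1,I-2,II-1,II-2]: 15 consistent
Z/I-1 ? ·: ZZ|Zz
Z/I-2 aff ·: zz
Z/II-1 un I-1×I-2: Zz
Z/II-2 un I-1×I-2: Zz
⇒ Z over [I-1,I-2,II-1,II-2]: 2 consistent

I-1 ∈ {MM ZZ, MM Zz, Mm ZZ, Mm Zz}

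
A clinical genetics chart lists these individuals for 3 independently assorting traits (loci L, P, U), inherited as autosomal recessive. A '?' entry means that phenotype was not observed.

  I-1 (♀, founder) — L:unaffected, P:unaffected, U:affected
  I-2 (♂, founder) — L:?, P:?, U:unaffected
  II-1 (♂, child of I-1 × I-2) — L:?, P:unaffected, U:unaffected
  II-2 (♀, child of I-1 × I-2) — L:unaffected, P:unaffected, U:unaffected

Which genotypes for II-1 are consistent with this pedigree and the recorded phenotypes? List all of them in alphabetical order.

II-1 ∈ {LL PP Uu, LL Pp Uu, Ll PP Uu, Ll Pp Uu, ll PP Uu, ll Pp Uu}

L/I-1 un ·: LL|Ll
L/I-2 ? ·: LL|Ll|ll
L/II-1 ? I-1×I-2: LL|Ll|ll
L/II-2 un I-1×I-2: LL|Ll
⇒ L over [I-1,I-2,II-1,II-2]: 18 consistent
P/I-1 un ·: PP|Pp
P/I-2 ? ·: PP|Pp|pp
P/II-1 un I-1×I-2: PP|Pp
P/II-2 un I-1×I-2: PP|Pp
⇒ P over [I-1,I-2,II-1,II-2]: 15 consistent
U/I-1 aff ·: uu
U/I-2 un ·: UU|Uu
U/II-1 un I-1×I-2: Uu
U/II-2 un I-1×I-2: Uu
⇒ U over [I-1,I-2,II-1,II-2]: 2 consistent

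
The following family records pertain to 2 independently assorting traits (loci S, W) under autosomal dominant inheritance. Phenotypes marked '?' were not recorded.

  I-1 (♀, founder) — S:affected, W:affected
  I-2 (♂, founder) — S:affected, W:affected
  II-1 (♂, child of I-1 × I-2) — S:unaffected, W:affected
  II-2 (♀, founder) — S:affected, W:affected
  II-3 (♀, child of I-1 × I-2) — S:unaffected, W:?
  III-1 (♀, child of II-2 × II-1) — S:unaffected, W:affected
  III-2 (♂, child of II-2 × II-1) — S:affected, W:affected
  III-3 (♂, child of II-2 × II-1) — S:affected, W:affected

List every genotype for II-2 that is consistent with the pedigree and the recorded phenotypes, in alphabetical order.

S/I-1 aff ·: Ss
S/I-2 aff ·: Ss
S/II-1 un I-1×I-2: ss
S/II-2 aff ·: Ss
S/II-3 un I-1×I-2: ss
S/III-1 un II-2×II-1: ss
S/III-2 aff II-2×II-1: Ss
S/III-3 aff II-2×II-1: Ss
⇒ S over [I-1,I-2,II-1,II-2,II-3,III-1,III-2,III-3]: 1 consistent
W/I-1 aff ·: Ww|WW
W/I-2 aff ·: Ww|WW
W/II-1 aff I-1×I-2: Ww|WW
W/II-2 aff ·: Ww|WW
W/II-3 ? I-1×I-2: ww|Ww|WW
W/III-1 aff II-2×II-1: Ww|WW
W/III-2 aff II-2×II-1: Ww|WW
W/III-3 aff II-2×II-1: Ww|WW
⇒ W over [I-1,I-2,II-1,II-2,II-3,III-1,III-2,III-3]: 184 consistent

II-2 ∈ {Ss WW, Ss Ww}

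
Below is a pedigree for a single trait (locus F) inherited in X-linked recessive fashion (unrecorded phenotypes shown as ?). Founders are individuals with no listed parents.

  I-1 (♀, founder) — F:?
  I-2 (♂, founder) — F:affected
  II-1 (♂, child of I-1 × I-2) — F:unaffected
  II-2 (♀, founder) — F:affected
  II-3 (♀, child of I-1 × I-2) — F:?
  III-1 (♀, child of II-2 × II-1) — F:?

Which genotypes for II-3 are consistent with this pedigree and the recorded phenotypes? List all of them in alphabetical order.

II-3 ∈ {X^FX^f, X^fX^f}

F/I-1 ? ·: X^FX^F|X^FX^f
F/I-2 aff ·: X^fY
F/II-1 un I-1×I-2: X^FY
F/II-2 aff ·: X^fX^f
F/II-3 ? I-1×I-2: X^FX^f|X^fX^f
F/III-1 ? II-2×II-1: X^FX^f
⇒ F over [I-1,I-2,II-1,II-2,II-3,III-1]: 3 consistent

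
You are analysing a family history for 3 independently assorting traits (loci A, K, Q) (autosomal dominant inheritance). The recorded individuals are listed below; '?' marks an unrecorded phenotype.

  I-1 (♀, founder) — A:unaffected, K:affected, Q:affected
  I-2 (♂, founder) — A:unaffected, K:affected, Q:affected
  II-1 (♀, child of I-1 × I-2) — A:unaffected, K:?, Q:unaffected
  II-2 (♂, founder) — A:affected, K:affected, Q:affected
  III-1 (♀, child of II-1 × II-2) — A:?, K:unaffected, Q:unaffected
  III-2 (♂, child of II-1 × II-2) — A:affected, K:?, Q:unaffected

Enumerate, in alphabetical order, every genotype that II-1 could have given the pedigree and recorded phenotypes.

A/I-1 un ·: aa
A/I-2 un ·: aa
A/II-1 un I-1×I-2: aa
A/II-2 aff ·: Aa|AA
A/III-1 ? II-1×II-2: aa|Aa
A/III-2 aff II-1×II-2: Aa
⇒ A over [I-1,I-2,II-1,II-2,III-1,III-2]: 3 consistent
K/I-1 aff ·: Kk|KK
K/I-2 aff ·: Kk|KK
K/II-1 ? I-1×I-2: kk|Kk
K/II-2 aff ·: Kk
K/III-1 un II-1×II-2: kk
K/III-2 ? II-1×II-2: kk|Kk|KK
⇒ K over [I-1,I-2,II-1,II-2,III-1,III-2]: 11 consistent
Q/I-1 aff ·: Qq
Q/I-2 aff ·: Qq
Q/II-1 un I-1×I-2: qq
Q/II-2 aff ·: Qq
Q/III-1 un II-1×II-2: qq
Q/III-2 un II-1×II-2: qq
⇒ Q over [I-1,I-2,II-1,II-2,III-1,III-2]: 1 consistent

II-1 ∈ {aa Kk qq, aa kk qq}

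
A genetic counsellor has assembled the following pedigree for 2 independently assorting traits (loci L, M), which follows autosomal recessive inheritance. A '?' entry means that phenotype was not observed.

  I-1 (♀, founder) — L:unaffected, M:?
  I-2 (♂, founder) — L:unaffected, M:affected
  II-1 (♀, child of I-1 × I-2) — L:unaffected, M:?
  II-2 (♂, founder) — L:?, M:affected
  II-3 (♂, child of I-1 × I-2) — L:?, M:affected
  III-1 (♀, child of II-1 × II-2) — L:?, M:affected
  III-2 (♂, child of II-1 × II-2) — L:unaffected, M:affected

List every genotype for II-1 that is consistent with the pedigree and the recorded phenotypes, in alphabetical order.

L/I-1 un ·: LL|Ll
L/I-2 un ·: LL|Ll
L/II-1 un I-1×I-2: LL|Ll
L/II-2 ? ·: LL|Ll|ll
L/II-3 ? I-1×I-2: LL|Ll|ll
L/III-1 ? II-1×II-2: LL|Ll|ll
L/III-2 un II-1×II-2: LL|Ll
⇒ L over [I-1,I-2,II-1,II-2,II-3,III-1,III-2]: 132 consistent
M/I-1 ? ·: Mm|mm
M/I-2 aff ·: mm
M/II-1 ? I-1×I-2: Mm|mm
M/II-2 aff ·: mm
M/II-3 aff I-1×I-2: mm
M/III-1 aff II-1×II-2: mm
M/III-2 aff II-1×II-2: mm
⇒ M over [I-1,I-2,II-1,II-2,II-3,III-1,III-2]: 3 consistent

II-1 ∈ {LL Mm, LL mm, Ll Mm, Ll mm}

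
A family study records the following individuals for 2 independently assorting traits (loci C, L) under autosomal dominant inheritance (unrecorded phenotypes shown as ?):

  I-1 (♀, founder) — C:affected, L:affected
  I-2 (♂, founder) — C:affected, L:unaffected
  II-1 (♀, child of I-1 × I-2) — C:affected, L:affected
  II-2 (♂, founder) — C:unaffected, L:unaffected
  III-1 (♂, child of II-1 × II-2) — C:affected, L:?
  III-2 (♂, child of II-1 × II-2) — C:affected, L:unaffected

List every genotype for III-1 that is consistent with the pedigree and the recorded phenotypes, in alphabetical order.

C/I-1 aff ·: Cc|CC
C/I-2 aff ·: Cc|CC
C/II-1 aff I-1×I-2: Cc|CC
C/II-2 un ·: cc
C/III-1 aff II-1×II-2: Cc
C/III-2 aff II-1×II-2: Cc
⇒ C over [I-1,I-2,II-1,II-2,III-1,III-2]: 7 consistent
L/I-1 aff ·: Ll|LL
L/I-2 un ·: ll
L/II-1 aff I-1×I-2: Ll
L/II-2 un ·: ll
L/III-1 ? II-1×II-2: ll|Ll
L/III-2 un II-1×II-2: ll
⇒ L over [I-1,I-2,II-1,II-2,III-1,III-2]: 4 consistent

III-1 ∈ {Cc Ll, Cc ll}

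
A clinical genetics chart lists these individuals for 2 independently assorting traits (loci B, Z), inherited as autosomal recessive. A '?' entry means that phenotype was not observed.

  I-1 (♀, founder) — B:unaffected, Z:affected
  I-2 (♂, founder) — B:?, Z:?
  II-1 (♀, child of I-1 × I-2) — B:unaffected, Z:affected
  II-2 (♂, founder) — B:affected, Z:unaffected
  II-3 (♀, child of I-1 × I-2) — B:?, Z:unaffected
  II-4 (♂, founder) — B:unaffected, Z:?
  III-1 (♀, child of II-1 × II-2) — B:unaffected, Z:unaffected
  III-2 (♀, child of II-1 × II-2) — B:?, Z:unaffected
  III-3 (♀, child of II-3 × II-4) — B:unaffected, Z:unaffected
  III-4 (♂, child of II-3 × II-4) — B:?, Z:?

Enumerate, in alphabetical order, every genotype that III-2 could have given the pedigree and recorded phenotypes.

III-2 ∈ {Bb Zz, bb Zz}

B/I-1 un ·: BB|Bb
B/I-2 ? ·: BB|Bb|bb
B/II-1 un I-1×I-2: BB|Bb
B/II-2 aff ·: bb
B/II-3 ? I-1×I-2: BB|Bb|bb
B/II-4 un ·: BB|Bb
B/III-1 un II-1×II-2: Bb
B/III-2 ? II-1×II-2: Bb|bb
B/III-3 un II-3×II-4: BB|Bb
B/III-4 ? II-3×II-4: BB|Bb|bb
⇒ B over [I-1,I-2,II-1,II-2,II-3,II-4,III-1,III-2,III-3,III-4]: 195 consistent
Z/I-1 aff ·: zz
Z/I-2 ? ·: Zz
Z/II-1 aff I-1×I-2: zz
Z/II-2 un ·: ZZ|Zz
Z/II-3 un I-1×I-2: Zz
Z/II-4 ? ·: ZZ|Zz|zz
Z/III-1 un II-1×II-2: Zz
Z/III-2 un II-1×II-2: Zz
Z/III-3 un II-3×II-4: ZZ|Zz
Z/III-4 ? II-3×II-4: ZZ|Zz|zz
⇒ Z over [I-1,I-2,II-1,II-2,II-3,II-4,III-1,III-2,III-3,III-4]: 24 consistent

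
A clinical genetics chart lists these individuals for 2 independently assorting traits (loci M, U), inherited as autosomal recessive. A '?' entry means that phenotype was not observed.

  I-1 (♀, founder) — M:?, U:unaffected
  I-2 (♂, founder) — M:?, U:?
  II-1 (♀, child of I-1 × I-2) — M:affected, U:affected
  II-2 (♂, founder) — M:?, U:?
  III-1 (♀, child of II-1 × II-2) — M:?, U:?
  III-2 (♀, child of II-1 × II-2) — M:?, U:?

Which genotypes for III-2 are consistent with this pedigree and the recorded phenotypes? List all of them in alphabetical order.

III-2 ∈ {Mm Uu, Mm uu, mm Uu, mm uu}

M/I-1 ? ·: Mm|mm
M/I-2 ? ·: Mm|mm
M/II-1 aff I-1×I-2: mm
M/II-2 ? ·: MM|Mm|mm
M/III-1 ? II-1×II-2: Mm|mm
M/III-2 ? II-1×II-2: Mm|mm
⇒ M over [I-1,I-2,II-1,II-2,III-1,III-2]: 24 consistent
U/I-1 un ·: Uu
U/I-2 ? ·: Uu|uu
U/II-1 aff I-1×I-2: uu
U/II-2 ? ·: UU|Uu|uu
U/III-1 ? II-1×II-2: Uu|uu
U/III-2 ? II-1×II-2: Uu|uu
⇒ U over [I-1,I-2,II-1,II-2,III-1,III-2]: 12 consistent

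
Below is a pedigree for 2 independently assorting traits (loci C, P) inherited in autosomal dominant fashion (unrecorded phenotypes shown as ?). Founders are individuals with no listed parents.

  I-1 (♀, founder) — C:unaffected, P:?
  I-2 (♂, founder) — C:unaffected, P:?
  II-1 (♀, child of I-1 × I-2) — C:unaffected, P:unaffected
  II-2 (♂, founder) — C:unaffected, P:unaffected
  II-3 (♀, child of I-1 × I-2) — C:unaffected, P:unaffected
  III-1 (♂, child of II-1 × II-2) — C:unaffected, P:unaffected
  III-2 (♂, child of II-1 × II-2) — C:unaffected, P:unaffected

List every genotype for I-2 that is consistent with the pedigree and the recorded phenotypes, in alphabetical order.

C/I-1 un ·: cc
C/I-2 un ·: cc
C/II-1 un I-1×I-2: cc
C/II-2 un ·: cc
C/II-3 un I-1×I-2: cc
C/III-1 un II-1×II-2: cc
C/III-2 un II-1×II-2: cc
⇒ C over [I-1,I-2,II-1,II-2,II-3,III-1,III-2]: 1 consistent
P/I-1 ? ·: pp|Pp
P/I-2 ? ·: pp|Pp
P/II-1 un I-1×I-2: pp
P/II-2 un ·: pp
P/II-3 un I-1×I-2: pp
P/III-1 un II-1×II-2: pp
P/III-2 un II-1×II-2: pp
⇒ P over [I-1,I-2,II-1,II-2,II-3,III-1,III-2]: 4 consistent

I-2 ∈ {cc Pp, cc pp}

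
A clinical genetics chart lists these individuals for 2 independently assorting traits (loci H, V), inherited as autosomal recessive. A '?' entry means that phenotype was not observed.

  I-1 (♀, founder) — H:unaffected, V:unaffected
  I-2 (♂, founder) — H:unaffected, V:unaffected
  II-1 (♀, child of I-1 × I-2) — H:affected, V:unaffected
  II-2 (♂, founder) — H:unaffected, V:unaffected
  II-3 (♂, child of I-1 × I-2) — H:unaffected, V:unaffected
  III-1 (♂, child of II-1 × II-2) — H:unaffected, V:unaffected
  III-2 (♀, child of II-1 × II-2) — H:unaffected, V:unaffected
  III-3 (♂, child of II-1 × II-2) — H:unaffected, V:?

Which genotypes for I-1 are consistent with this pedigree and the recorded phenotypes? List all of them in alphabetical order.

I-1 ∈ {Hh VV, Hh Vv}

H/I-1 un ·: Hh
H/I-2 un ·: Hh
H/II-1 aff I-1×I-2: hh
H/II-2 un ·: HH|Hh
H/II-3 un I-1×I-2: HH|Hh
H/III-1 un II-1×II-2: Hh
H/III-2 un II-1×II-2: Hh
H/III-3 un II-1×II-2: Hh
⇒ H over [I-1,I-2,II-1,II-2,II-3,III-1,III-2,III-3]: 4 consistent
V/I-1 un ·: VV|Vv
V/I-2 un ·: VV|Vv
V/II-1 un I-1×I-2: VV|Vv
V/II-2 un ·: VV|Vv
V/II-3 un I-1×I-2: VV|Vv
V/III-1 un II-1×II-2: VV|Vv
V/III-2 un II-1×II-2: VV|Vv
V/III-3 ? II-1×II-2: VV|Vv|vv
⇒ V over [I-1,I-2,II-1,II-2,II-3,III-1,III-2,III-3]: 183 consistent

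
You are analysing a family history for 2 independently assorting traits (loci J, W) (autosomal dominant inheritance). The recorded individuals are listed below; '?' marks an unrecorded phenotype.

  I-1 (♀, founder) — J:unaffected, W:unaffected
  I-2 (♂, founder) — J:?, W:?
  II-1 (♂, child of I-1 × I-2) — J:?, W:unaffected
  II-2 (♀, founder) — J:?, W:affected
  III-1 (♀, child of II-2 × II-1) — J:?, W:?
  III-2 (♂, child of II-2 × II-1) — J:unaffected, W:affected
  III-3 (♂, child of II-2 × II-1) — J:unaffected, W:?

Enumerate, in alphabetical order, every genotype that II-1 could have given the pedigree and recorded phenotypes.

II-1 ∈ {Jj ww, jj ww}

J/I-1 un ·: jj
J/I-2 ? ·: jj|Jj|JJ
J/II-1 ? I-1×I-2: jj|Jj
J/II-2 ? ·: jj|Jj
J/III-1 ? II-2×II-1: jj|Jj|JJ
J/III-2 un II-2×II-1: jj
J/III-3 un II-2×II-1: jj
⇒ J over [I-1,I-2,II-1,II-2,III-1,III-2,III-3]: 16 consistent
W/I-1 un ·: ww
W/I-2 ? ·: ww|Ww
W/II-1 un I-1×I-2: ww
W/II-2 aff ·: Ww|WW
W/III-1 ? II-2×II-1: ww|Ww
W/III-2 aff II-2×II-1: Ww
W/III-3 ? II-2×II-1: ww|Ww
⇒ W over [I-1,I-2,II-1,II-2,III-1,III-2,III-3]: 10 consistent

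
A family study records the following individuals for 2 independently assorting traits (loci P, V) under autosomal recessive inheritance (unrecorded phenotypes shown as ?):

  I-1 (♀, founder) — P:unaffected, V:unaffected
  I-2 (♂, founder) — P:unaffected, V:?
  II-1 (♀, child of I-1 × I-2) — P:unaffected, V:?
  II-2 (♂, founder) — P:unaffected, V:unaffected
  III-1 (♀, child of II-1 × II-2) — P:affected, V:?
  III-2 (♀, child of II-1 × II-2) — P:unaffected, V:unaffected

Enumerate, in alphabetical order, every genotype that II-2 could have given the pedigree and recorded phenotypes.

II-2 ∈ {Pp VV, Pp Vv}

P/I-1 un ·: PP|Pp
P/I-2 un ·: PP|Pp
P/II-1 un I-1×I-2: Pp
P/II-2 un ·: Pp
P/III-1 aff II-1×II-2: pp
P/III-2 un II-1×II-2: PP|Pp
⇒ P over [I-1,I-2,II-1,II-2,III-1,III-2]: 6 consistent
V/I-1 un ·: VV|Vv
V/I-2 ? ·: VV|Vv|vv
V/II-1 ? I-1×I-2: VV|Vv|vv
V/II-2 un ·: VV|Vv
V/III-1 ? II-1×II-2: VV|Vv|vv
V/III-2 un II-1×II-2: VV|Vv
⇒ V over [I-1,I-2,II-1,II-2,III-1,III-2]: 76 consistent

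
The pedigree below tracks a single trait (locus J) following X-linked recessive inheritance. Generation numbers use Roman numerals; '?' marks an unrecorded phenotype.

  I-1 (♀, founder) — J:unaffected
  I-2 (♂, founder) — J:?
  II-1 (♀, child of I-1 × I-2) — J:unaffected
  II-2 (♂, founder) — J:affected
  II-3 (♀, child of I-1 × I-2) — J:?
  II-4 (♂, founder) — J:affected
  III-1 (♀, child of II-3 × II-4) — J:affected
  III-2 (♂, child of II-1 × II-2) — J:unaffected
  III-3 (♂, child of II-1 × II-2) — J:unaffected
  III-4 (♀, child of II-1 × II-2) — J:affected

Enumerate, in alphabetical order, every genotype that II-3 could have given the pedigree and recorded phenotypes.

J/I-1 un ·: X^JX^J|X^JX^j
J/I-2 ? ·: X^JY|X^jY
J/II-1 un I-1×I-2: X^JX^j
J/II-2 aff ·: X^jY
J/II-3 ? I-1×I-2: X^JX^j|X^jX^j
J/II-4 aff ·: X^jY
J/III-1 aff II-3×II-4: X^jX^j
J/III-2 un II-1×II-2: X^JY
J/III-3 un II-1×II-2: X^JY
J/III-4 aff II-1×II-2: X^jX^j
⇒ J over [I-1,I-2,II-1,II-2,II-3,II-4,III-1,III-2,III-3,III-4]: 4 consistent

II-3 ∈ {X^JX^j, X^jX^j}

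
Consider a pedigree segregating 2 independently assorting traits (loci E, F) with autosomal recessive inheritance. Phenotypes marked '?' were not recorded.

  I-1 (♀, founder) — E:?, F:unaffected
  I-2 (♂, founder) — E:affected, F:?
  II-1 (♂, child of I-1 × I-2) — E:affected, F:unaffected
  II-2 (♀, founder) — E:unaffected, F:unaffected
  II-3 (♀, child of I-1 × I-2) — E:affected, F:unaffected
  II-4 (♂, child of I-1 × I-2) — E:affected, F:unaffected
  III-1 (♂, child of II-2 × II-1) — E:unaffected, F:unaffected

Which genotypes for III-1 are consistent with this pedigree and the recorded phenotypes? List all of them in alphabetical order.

III-1 ∈ {Ee FF, Ee Ff}

E/I-1 ? ·: Ee|ee
E/I-2 aff ·: ee
E/II-1 aff I-1×I-2: ee
E/II-2 un ·: EE|Ee
E/II-3 aff I-1×I-2: ee
E/II-4 aff I-1×I-2: ee
E/III-1 un II-2×II-1: Ee
⇒ E over [I-1,I-2,II-1,II-2,II-3,II-4,III-1]: 4 consistent
F/I-1 un ·: FF|Ff
F/I-2 ? ·: FF|Ff|ff
F/II-1 un I-1×I-2: FF|Ff
F/II-2 un ·: FF|Ff
F/II-3 un I-1×I-2: FF|Ff
F/II-4 un I-1×I-2: FF|Ff
F/III-1 un II-2×II-1: FF|Ff
⇒ F over [I-1,I-2,II-1,II-2,II-3,II-4,III-1]: 95 consistent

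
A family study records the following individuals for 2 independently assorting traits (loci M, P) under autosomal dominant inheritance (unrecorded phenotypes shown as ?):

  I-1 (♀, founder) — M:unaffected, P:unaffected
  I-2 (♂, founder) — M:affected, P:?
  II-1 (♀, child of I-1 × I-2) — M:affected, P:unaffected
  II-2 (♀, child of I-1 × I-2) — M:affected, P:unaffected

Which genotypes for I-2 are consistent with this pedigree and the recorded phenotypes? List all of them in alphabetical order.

I-2 ∈ {MM Pp, MM pp, Mm Pp, Mm pp}

M/I-1 un ·: mm
M/I-2 aff ·: Mm|MM
M/II-1 aff I-1×I-2: Mm
M/II-2 aff I-1×I-2: Mm
⇒ M over [I-1,I-2,II-1,II-2]: 2 consistent
P/I-1 un ·: pp
P/I-2 ? ·: pp|Pp
P/II-1 un I-1×I-2: pp
P/II-2 un I-1×I-2: pp
⇒ P over [I-1,I-2,II-1,II-2]: 2 consistent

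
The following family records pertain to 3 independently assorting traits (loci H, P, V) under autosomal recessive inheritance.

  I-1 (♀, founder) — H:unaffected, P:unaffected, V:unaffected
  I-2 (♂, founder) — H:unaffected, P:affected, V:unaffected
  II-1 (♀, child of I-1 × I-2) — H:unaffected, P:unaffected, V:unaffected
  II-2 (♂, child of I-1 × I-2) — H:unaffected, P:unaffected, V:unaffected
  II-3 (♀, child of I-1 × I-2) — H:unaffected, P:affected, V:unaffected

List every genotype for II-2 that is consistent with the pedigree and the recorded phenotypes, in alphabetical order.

H/I-1 un ·: HH|Hh
H/I-2 un ·: HH|Hh
H/II-1 un I-1×I-2: HH|Hh
H/II-2 un I-1×I-2: HH|Hh
H/II-3 un I-1×I-2: HH|Hh
⇒ H over [I-1,I-2,II-1,II-2,II-3]: 25 consistent
P/I-1 un ·: Pp
P/I-2 aff ·: pp
P/II-1 un I-1×I-2: Pp
P/II-2 un I-1×I-2: Pp
P/II-3 aff I-1×I-2: pp
⇒ P over [I-1,I-2,II-1,II-2,II-3]: 1 consistent
V/I-1 un ·: VV|Vv
V/I-2 un ·: VV|Vv
V/II-1 un I-1×I-2: VV|Vv
V/II-2 un I-1×I-2: VV|Vv
V/II-3 un I-1×I-2: VV|Vv
⇒ V over [I-1,I-2,II-1,II-2,II-3]: 25 consistent

II-2 ∈ {HH Pp VV, HH Pp Vv, Hh Pp VV, Hh Pp Vv}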